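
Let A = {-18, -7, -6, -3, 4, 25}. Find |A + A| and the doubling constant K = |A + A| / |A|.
K = |A + A| / |A| = 20/6 = 10/3

Enumerate A + A = {a + b : a, b ∈ A}. With |A| = 6, there are |A|^2 = 36 ordered sum pairs; collecting distinct values, A + A = {-36, -25, -24, -21, -14, -13, -12, -10, -9, -6, -3, -2, 1, 7, 8, 18, 19, 22, 29, 50}, so |A + A| = 20. Thus K = 20/6 = 10/3. For comparison, the minimum possible |A + A| over all 6-element sets is 2·6 − 1 = 11 (so min K = 11/6), attained only by arithmetic progressions.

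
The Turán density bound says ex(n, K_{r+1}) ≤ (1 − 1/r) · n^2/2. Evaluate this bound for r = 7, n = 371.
Turán density bound = (6/7) · 371^2/2 = 58989

Turán's theorem: ex(n, K_{r+1}) is achieved by the complete r-partite Turán graph T(n, r) with parts as balanced as possible, and is at most (1 − 1/r) · n^2/2. For r = 7, n = 371: the density bound is (6/7) · 137641/2 = 58989. Since 7 ∣ 371, the Turán graph T(371, 7) has parts of equal size 53, and its edge count e(T(371, 7)) = 58989 attains the density bound exactly.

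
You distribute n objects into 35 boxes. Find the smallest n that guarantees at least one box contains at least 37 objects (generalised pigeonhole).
n = (37 − 1)·35 + 1 = 1261

By the generalised pigeonhole principle, to guarantee some box contains ≥ r objects we need more than (r − 1) · k objects total. Threshold: n = (r − 1) · k + 1. With r = 37 and k = 35: n = 36 · 35 + 1 = 1260 + 1 = 1261. For n = 1260 = 36 · 35, we can put exactly 36 objects in every box, avoiding 37 in any single one — so 1261 is tight.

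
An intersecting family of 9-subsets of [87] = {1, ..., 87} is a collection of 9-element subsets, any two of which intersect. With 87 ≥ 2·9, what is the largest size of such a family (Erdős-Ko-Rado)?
max |F| = C(86, 8) = 53060358690

Erdős-Ko-Rado (1961): when n ≥ 2k, max |F| = C(n−1, k−1). The bound is attained by the star {A : i ∈ A} for any fixed i ∈ [n]. Here C(87−1, 9−1) = C(86, 8) = 53060358690.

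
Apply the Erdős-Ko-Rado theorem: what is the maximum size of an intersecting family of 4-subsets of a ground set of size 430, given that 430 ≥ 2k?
max |F| = C(429, 3) = 13067054

Erdős-Ko-Rado (1961): when n ≥ 2k, max |F| = C(n−1, k−1). The bound is attained by the star {A : i ∈ A} for any fixed i ∈ [n]. Here C(430−1, 4−1) = C(429, 3) = 13067054.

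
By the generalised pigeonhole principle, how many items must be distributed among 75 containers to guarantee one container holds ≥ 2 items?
n = (2 − 1)·75 + 1 = 76

By the generalised pigeonhole principle, to guarantee some box contains ≥ r objects we need more than (r − 1) · k objects total. Threshold: n = (r − 1) · k + 1. With r = 2 and k = 75: n = 1 · 75 + 1 = 75 + 1 = 76. For n = 75 = 1 · 75, we can put exactly 1 objects in every box, avoiding 2 in any single one — so 76 is tight.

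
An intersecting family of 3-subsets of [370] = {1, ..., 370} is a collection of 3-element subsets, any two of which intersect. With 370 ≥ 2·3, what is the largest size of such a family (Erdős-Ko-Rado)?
max |F| = C(369, 2) = 67896

Erdős-Ko-Rado (1961): when n ≥ 2k, max |F| = C(n−1, k−1). The bound is attained by the star {A : i ∈ A} for any fixed i ∈ [n]. Here C(370−1, 3−1) = C(369, 2) = 67896.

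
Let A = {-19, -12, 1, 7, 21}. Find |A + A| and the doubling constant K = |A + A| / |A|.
K = |A + A| / |A| = 14/5

Enumerate A + A = {a + b : a, b ∈ A}. With |A| = 5, there are |A|^2 = 25 ordered sum pairs; collecting distinct values, A + A = {-38, -31, -24, -18, -12, -11, -5, 2, 8, 9, 14, 22, 28, 42}, so |A + A| = 14. Thus K = 14/5. For comparison, the minimum possible |A + A| over all 5-element sets is 2·5 − 1 = 9 (so min K = 9/5), attained only by arithmetic progressions.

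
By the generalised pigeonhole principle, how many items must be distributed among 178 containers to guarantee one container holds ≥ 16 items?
n = (16 − 1)·178 + 1 = 2671

By the generalised pigeonhole principle, to guarantee some box contains ≥ r objects we need more than (r − 1) · k objects total. Threshold: n = (r − 1) · k + 1. With r = 16 and k = 178: n = 15 · 178 + 1 = 2670 + 1 = 2671. For n = 2670 = 15 · 178, we can put exactly 15 objects in every box, avoiding 16 in any single one — so 2671 is tight.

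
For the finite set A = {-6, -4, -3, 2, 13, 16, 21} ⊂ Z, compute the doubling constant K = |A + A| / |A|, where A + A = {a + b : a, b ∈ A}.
K = |A + A| / |A| = 25/7

Enumerate A + A = {a + b : a, b ∈ A}. With |A| = 7, there are |A|^2 = 49 ordered sum pairs; collecting distinct values, A + A = {-12, -10, -9, -8, -7, -6, -4, -2, -1, 4, 7, 9, 10, 12, 13, 15, 17, 18, 23, 26, 29, 32, 34, 37, 42}, so |A + A| = 25. Thus K = 25/7. For comparison, the minimum possible |A + A| over all 7-element sets is 2·7 − 1 = 13 (so min K = 13/7), attained only by arithmetic progressions.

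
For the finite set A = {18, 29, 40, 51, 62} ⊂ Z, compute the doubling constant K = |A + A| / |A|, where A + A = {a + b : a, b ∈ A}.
K = |A + A| / |A| = 9/5

Enumerate A + A = {a + b : a, b ∈ A}. With |A| = 5, there are |A|^2 = 25 ordered sum pairs; collecting distinct values, A + A = {36, 47, 58, 69, 80, 91, 102, 113, 124}, so |A + A| = 9. Thus K = 9/5. Here |A + A| = 2|A| − 1 = 9, the minimum possible — so K = 9/5 is minimal, which holds iff A is an arithmetic progression.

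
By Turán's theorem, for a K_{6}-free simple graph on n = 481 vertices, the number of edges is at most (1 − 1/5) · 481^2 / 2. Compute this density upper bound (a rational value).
Turán density bound = (4/5) · 481^2/2 = 462722/5 ≈ 92544.4

Turán's theorem: ex(n, K_{r+1}) is achieved by the complete r-partite Turán graph T(n, r) with parts as balanced as possible, and is at most (1 − 1/r) · n^2/2. For r = 5, n = 481: the density bound is (4/5) · 231361/2 = 462722/5 ≈ 92544.4. The integer-valued extremum is e(T(481, 5)) = 92544, which is strictly less than the density bound 462722/5 since 5 ∤ 481 (the parts of T(481, 5) cannot all be equal).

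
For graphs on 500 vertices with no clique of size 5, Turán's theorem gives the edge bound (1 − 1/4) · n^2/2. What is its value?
Turán density bound = (3/4) · 500^2/2 = 93750

Turán's theorem: ex(n, K_{r+1}) is achieved by the complete r-partite Turán graph T(n, r) with parts as balanced as possible, and is at most (1 − 1/r) · n^2/2. For r = 4, n = 500: the density bound is (3/4) · 250000/2 = 93750. Since 4 ∣ 500, the Turán graph T(500, 4) has parts of equal size 125, and its edge count e(T(500, 4)) = 93750 attains the density bound exactly.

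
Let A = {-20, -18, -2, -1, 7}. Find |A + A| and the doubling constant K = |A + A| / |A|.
K = |A + A| / |A| = 15/5 = 3

Enumerate A + A = {a + b : a, b ∈ A}. With |A| = 5, there are |A|^2 = 25 ordered sum pairs; collecting distinct values, A + A = {-40, -38, -36, -22, -21, -20, -19, -13, -11, -4, -3, -2, 5, 6, 14}, so |A + A| = 15. Thus K = 15/5 = 3. For comparison, the minimum possible |A + A| over all 5-element sets is 2·5 − 1 = 9 (so min K = 9/5), attained only by arithmetic progressions.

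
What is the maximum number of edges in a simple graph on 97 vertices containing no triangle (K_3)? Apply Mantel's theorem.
ex(97, K_3) = ⌊97^2/4⌋ = 2352

Mantel (1907): a triangle-free graph on n vertices has at most ⌊n^2/4⌋ edges, with equality for the complete bipartite graph K_{⌊n/2⌋, ⌈n/2⌉}. For n = 97: ⌊97^2/4⌋ = ⌊9409/4⌋ = 2352. The extremal graph is K_{48, 49}, which has 48·49 = 2352 edges.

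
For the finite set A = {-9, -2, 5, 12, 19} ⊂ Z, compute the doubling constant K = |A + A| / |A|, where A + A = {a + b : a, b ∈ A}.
K = |A + A| / |A| = 9/5

Enumerate A + A = {a + b : a, b ∈ A}. With |A| = 5, there are |A|^2 = 25 ordered sum pairs; collecting distinct values, A + A = {-18, -11, -4, 3, 10, 17, 24, 31, 38}, so |A + A| = 9. Thus K = 9/5. Here |A + A| = 2|A| − 1 = 9, the minimum possible — so K = 9/5 is minimal, which holds iff A is an arithmetic progression.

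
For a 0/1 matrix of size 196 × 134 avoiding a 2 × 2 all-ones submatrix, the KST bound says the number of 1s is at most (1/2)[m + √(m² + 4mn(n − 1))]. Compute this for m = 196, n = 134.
z(196, 134; 2, 2) ≤ (1/2)[196 + √(196² + 4·196·134·133)] = (1/2)[196 + √14010864] = 1969.5544

Kővári–Sós–Turán: let r_1, ..., r_196 be the row sums and z = Σ r_i the total number of 1s. Each pair of columns can share at most one row with both entries 1 (else a 2×2 all-ones block appears), so Σ_i C(r_i, 2) ≤ C(134, 2) = 8911. By convexity Σ_i C(r_i, 2) ≥ 196·C(z/196, 2) = z(z − 196)/(2·196), giving z² − 196z − 196·134·133 ≤ 0 and hence z ≤ (1/2)[196 + √(38416 + 4·3493112)] = (1/2)[196 + √14010864] ≈ (1/2)(196 + 3743.1089) = 1969.5544.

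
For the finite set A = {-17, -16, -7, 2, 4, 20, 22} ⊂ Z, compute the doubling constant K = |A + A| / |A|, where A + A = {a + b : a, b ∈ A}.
K = |A + A| / |A| = 24/7

Enumerate A + A = {a + b : a, b ∈ A}. With |A| = 7, there are |A|^2 = 49 ordered sum pairs; collecting distinct values, A + A = {-34, -33, -32, -24, -23, -15, -14, -13, -12, -5, -3, 3, 4, 5, 6, 8, 13, 15, 22, 24, 26, 40, 42, 44}, so |A + A| = 24. Thus K = 24/7. For comparison, the minimum possible |A + A| over all 7-element sets is 2·7 − 1 = 13 (so min K = 13/7), attained only by arithmetic progressions.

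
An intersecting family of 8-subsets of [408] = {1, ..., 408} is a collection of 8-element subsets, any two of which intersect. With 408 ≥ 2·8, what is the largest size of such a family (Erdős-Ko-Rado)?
max |F| = C(407, 7) = 348499184786181

Erdős-Ko-Rado (1961): when n ≥ 2k, max |F| = C(n−1, k−1). The bound is attained by the star {A : i ∈ A} for any fixed i ∈ [n]. Here C(408−1, 8−1) = C(407, 7) = 348499184786181.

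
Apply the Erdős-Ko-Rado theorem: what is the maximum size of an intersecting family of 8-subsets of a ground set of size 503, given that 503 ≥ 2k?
max |F| = C(502, 7) = 1528441652875600

Erdős-Ko-Rado (1961): when n ≥ 2k, max |F| = C(n−1, k−1). The bound is attained by the star {A : i ∈ A} for any fixed i ∈ [n]. Here C(503−1, 8−1) = C(502, 7) = 1528441652875600.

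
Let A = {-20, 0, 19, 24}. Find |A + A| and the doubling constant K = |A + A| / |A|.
K = |A + A| / |A| = 10/4 = 5/2

Enumerate A + A = {a + b : a, b ∈ A}. With |A| = 4, there are |A|^2 = 16 ordered sum pairs; collecting distinct values, A + A = {-40, -20, -1, 0, 4, 19, 24, 38, 43, 48}, so |A + A| = 10. Thus K = 10/4 = 5/2. For comparison, the minimum possible |A + A| over all 4-element sets is 2·4 − 1 = 7 (so min K = 7/4), attained only by arithmetic progressions.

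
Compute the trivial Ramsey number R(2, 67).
R(2, 67) = 67

R(2, k) = k for all k ≥ 2: in a 2-colouring of K_k, either some edge is red (a red K_2) or all edges are blue (a blue K_k). And K_{66} coloured all-blue has no blue K_67, so R(2, 67) > 66. Hence R(2, 67) = 67.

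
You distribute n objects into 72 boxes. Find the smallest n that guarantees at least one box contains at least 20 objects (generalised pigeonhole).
n = (20 − 1)·72 + 1 = 1369

By the generalised pigeonhole principle, to guarantee some box contains ≥ r objects we need more than (r − 1) · k objects total. Threshold: n = (r − 1) · k + 1. With r = 20 and k = 72: n = 19 · 72 + 1 = 1368 + 1 = 1369. For n = 1368 = 19 · 72, we can put exactly 19 objects in every box, avoiding 20 in any single one — so 1369 is tight.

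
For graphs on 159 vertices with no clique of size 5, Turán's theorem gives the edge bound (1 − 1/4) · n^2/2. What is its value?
Turán density bound = (3/4) · 159^2/2 = 75843/8 ≈ 9480.375

Turán's theorem: ex(n, K_{r+1}) is achieved by the complete r-partite Turán graph T(n, r) with parts as balanced as possible, and is at most (1 − 1/r) · n^2/2. For r = 4, n = 159: the density bound is (3/4) · 25281/2 = 75843/8 ≈ 9480.375. The integer-valued extremum is e(T(159, 4)) = 9480, which is strictly less than the density bound 75843/8 since 4 ∤ 159 (the parts of T(159, 4) cannot all be equal).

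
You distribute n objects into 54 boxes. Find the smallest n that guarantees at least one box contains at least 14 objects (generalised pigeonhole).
n = (14 − 1)·54 + 1 = 703

By the generalised pigeonhole principle, to guarantee some box contains ≥ r objects we need more than (r − 1) · k objects total. Threshold: n = (r − 1) · k + 1. With r = 14 and k = 54: n = 13 · 54 + 1 = 702 + 1 = 703. For n = 702 = 13 · 54, we can put exactly 13 objects in every box, avoiding 14 in any single one — so 703 is tight.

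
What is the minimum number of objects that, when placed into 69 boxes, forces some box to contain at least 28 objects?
n = (28 − 1)·69 + 1 = 1864

By the generalised pigeonhole principle, to guarantee some box contains ≥ r objects we need more than (r − 1) · k objects total. Threshold: n = (r − 1) · k + 1. With r = 28 and k = 69: n = 27 · 69 + 1 = 1863 + 1 = 1864. For n = 1863 = 27 · 69, we can put exactly 27 objects in every box, avoiding 28 in any single one — so 1864 is tight.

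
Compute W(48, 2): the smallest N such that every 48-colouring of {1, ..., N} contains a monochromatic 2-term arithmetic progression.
W(48, 2) = 48 + 1 = 49

A 2-term AP is any pair of integers, so a monochromatic 2-AP exists iff some colour is used at least twice. With 48 colours, the colouring i ↦ i on {1, ..., 48} uses each colour once, avoiding any monochromatic pair, so W(48, 2) > 48. For {1, ..., 49}, pigeonhole forces two integers of the same colour, which form a monochromatic 2-AP. Hence W(48, 2) = 49.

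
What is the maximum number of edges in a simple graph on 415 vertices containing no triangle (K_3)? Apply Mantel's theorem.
ex(415, K_3) = ⌊415^2/4⌋ = 43056

Mantel (1907): a triangle-free graph on n vertices has at most ⌊n^2/4⌋ edges, with equality for the complete bipartite graph K_{⌊n/2⌋, ⌈n/2⌉}. For n = 415: ⌊415^2/4⌋ = ⌊172225/4⌋ = 43056. The extremal graph is K_{207, 208}, which has 207·208 = 43056 edges.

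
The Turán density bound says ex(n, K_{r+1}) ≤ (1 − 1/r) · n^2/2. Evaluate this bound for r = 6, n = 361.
Turán density bound = (5/6) · 361^2/2 = 651605/12 ≈ 54300.4167

Turán's theorem: ex(n, K_{r+1}) is achieved by the complete r-partite Turán graph T(n, r) with parts as balanced as possible, and is at most (1 − 1/r) · n^2/2. For r = 6, n = 361: the density bound is (5/6) · 130321/2 = 651605/12 ≈ 54300.4167. The integer-valued extremum is e(T(361, 6)) = 54300, which is strictly less than the density bound 651605/12 since 6 ∤ 361 (the parts of T(361, 6) cannot all be equal).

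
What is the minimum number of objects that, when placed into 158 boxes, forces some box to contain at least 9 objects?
n = (9 − 1)·158 + 1 = 1265

By the generalised pigeonhole principle, to guarantee some box contains ≥ r objects we need more than (r − 1) · k objects total. Threshold: n = (r − 1) · k + 1. With r = 9 and k = 158: n = 8 · 158 + 1 = 1264 + 1 = 1265. For n = 1264 = 8 · 158, we can put exactly 8 objects in every box, avoiding 9 in any single one — so 1265 is tight.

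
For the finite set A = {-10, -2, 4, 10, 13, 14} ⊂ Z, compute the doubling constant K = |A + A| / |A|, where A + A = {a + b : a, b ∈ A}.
K = |A + A| / |A| = 20/6 = 10/3

Enumerate A + A = {a + b : a, b ∈ A}. With |A| = 6, there are |A|^2 = 36 ordered sum pairs; collecting distinct values, A + A = {-20, -12, -6, -4, 0, 2, 3, 4, 8, 11, 12, 14, 17, 18, 20, 23, 24, 26, 27, 28}, so |A + A| = 20. Thus K = 20/6 = 10/3. For comparison, the minimum possible |A + A| over all 6-element sets is 2·6 − 1 = 11 (so min K = 11/6), attained only by arithmetic progressions.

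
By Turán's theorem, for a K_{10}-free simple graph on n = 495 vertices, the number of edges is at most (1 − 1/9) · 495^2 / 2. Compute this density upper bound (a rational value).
Turán density bound = (8/9) · 495^2/2 = 108900

Turán's theorem: ex(n, K_{r+1}) is achieved by the complete r-partite Turán graph T(n, r) with parts as balanced as possible, and is at most (1 − 1/r) · n^2/2. For r = 9, n = 495: the density bound is (8/9) · 245025/2 = 108900. Since 9 ∣ 495, the Turán graph T(495, 9) has parts of equal size 55, and its edge count e(T(495, 9)) = 108900 attains the density bound exactly.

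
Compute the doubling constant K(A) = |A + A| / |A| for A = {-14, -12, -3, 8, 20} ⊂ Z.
K = |A + A| / |A| = 14/5

Enumerate A + A = {a + b : a, b ∈ A}. With |A| = 5, there are |A|^2 = 25 ordered sum pairs; collecting distinct values, A + A = {-28, -26, -24, -17, -15, -6, -4, 5, 6, 8, 16, 17, 28, 40}, so |A + A| = 14. Thus K = 14/5. For comparison, the minimum possible |A + A| over all 5-element sets is 2·5 − 1 = 9 (so min K = 9/5), attained only by arithmetic progressions.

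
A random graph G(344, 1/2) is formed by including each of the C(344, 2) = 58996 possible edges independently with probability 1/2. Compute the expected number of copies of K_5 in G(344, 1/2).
E[# K_5] = C(344, 5) · (1/2)^C(5, 2) = 38987978568 / 2^10 = 4873497321/128 = 38074197.8203125

For each 5-subset S of vertices (there are C(344, 5) = 38987978568 such S), let X_S = 1 if S induces a K_5 (all C(5, 2) = 10 edges present). Then P(X_S = 1) = (1/2)^10 = 1/1024. By linearity of expectation, E[# K_5] = C(344, 5) · (1/2)^10 = 38987978568 / 1024 = 4873497321/128 = 38074197.8203125.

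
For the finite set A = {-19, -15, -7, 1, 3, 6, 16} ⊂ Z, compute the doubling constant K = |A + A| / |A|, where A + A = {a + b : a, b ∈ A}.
K = |A + A| / |A| = 26/7

Enumerate A + A = {a + b : a, b ∈ A}. With |A| = 7, there are |A|^2 = 49 ordered sum pairs; collecting distinct values, A + A = {-38, -34, -30, -26, -22, -18, -16, -14, -13, -12, -9, -6, -4, -3, -1, 1, 2, 4, 6, 7, 9, 12, 17, 19, 22, 32}, so |A + A| = 26. Thus K = 26/7. For comparison, the minimum possible |A + A| over all 7-element sets is 2·7 − 1 = 13 (so min K = 13/7), attained only by arithmetic progressions.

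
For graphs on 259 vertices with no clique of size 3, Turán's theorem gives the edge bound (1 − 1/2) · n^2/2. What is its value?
Turán density bound = (1/2) · 259^2/2 = 67081/4 ≈ 16770.25

Turán's theorem: ex(n, K_{r+1}) is achieved by the complete r-partite Turán graph T(n, r) with parts as balanced as possible, and is at most (1 − 1/r) · n^2/2. For r = 2, n = 259: the density bound is (1/2) · 67081/2 = 67081/4 ≈ 16770.25. The integer-valued extremum is e(T(259, 2)) = 16770, which is strictly less than the density bound 67081/4 since 2 ∤ 259 (the parts of T(259, 2) cannot all be equal).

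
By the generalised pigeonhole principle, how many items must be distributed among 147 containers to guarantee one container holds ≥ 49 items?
n = (49 − 1)·147 + 1 = 7057

By the generalised pigeonhole principle, to guarantee some box contains ≥ r objects we need more than (r − 1) · k objects total. Threshold: n = (r − 1) · k + 1. With r = 49 and k = 147: n = 48 · 147 + 1 = 7056 + 1 = 7057. For n = 7056 = 48 · 147, we can put exactly 48 objects in every box, avoiding 49 in any single one — so 7057 is tight.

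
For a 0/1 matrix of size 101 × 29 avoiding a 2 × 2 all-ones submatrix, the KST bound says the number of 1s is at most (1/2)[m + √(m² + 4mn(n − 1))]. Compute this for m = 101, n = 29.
z(101, 29; 2, 2) ≤ (1/2)[101 + √(101² + 4·101·29·28)] = (1/2)[101 + √338249] = 341.2959

Kővári–Sós–Turán: let r_1, ..., r_101 be the row sums and z = Σ r_i the total number of 1s. Each pair of columns can share at most one row with both entries 1 (else a 2×2 all-ones block appears), so Σ_i C(r_i, 2) ≤ C(29, 2) = 406. By convexity Σ_i C(r_i, 2) ≥ 101·C(z/101, 2) = z(z − 101)/(2·101), giving z² − 101z − 101·29·28 ≤ 0 and hence z ≤ (1/2)[101 + √(10201 + 4·82012)] = (1/2)[101 + √338249] ≈ (1/2)(101 + 581.5918) = 341.2959.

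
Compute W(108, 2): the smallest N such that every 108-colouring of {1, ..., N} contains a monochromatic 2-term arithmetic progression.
W(108, 2) = 108 + 1 = 109

A 2-term AP is any pair of integers, so a monochromatic 2-AP exists iff some colour is used at least twice. With 108 colours, the colouring i ↦ i on {1, ..., 108} uses each colour once, avoiding any monochromatic pair, so W(108, 2) > 108. For {1, ..., 109}, pigeonhole forces two integers of the same colour, which form a monochromatic 2-AP. Hence W(108, 2) = 109.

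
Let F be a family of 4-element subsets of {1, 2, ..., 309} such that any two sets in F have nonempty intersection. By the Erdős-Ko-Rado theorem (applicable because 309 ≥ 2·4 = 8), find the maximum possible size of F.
max |F| = C(308, 3) = 4822356

The Erdős-Ko-Rado theorem states: for n ≥ 2k, an intersecting family of k-subsets of an n-element set has size at most C(n − 1, k − 1), with equality for 'star' families {A ⊆ [n] : |A| = k, i ∈ A} (fix an element i). For n = 309, k = 4: C(308, 3) = 4822356.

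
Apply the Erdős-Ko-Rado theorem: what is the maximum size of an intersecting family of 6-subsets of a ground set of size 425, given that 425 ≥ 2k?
max |F| = C(424, 5) = 111524122584

The Erdős-Ko-Rado theorem states: for n ≥ 2k, an intersecting family of k-subsets of an n-element set has size at most C(n − 1, k − 1), with equality for 'star' families {A ⊆ [n] : |A| = k, i ∈ A} (fix an element i). For n = 425, k = 6: C(424, 5) = 111524122584.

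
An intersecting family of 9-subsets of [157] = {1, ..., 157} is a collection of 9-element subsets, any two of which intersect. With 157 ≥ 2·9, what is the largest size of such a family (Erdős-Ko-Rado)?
max |F| = C(156, 8) = 7248464019225

The Erdős-Ko-Rado theorem states: for n ≥ 2k, an intersecting family of k-subsets of an n-element set has size at most C(n − 1, k − 1), with equality for 'star' families {A ⊆ [n] : |A| = k, i ∈ A} (fix an element i). For n = 157, k = 9: C(156, 8) = 7248464019225.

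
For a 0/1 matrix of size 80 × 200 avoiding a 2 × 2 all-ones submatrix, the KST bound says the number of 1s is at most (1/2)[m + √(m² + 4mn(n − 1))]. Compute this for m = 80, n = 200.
z(80, 200; 2, 2) ≤ (1/2)[80 + √(80² + 4·80·200·199)] = (1/2)[80 + √12742400] = 1824.8249

Kővári–Sós–Turán: let r_1, ..., r_80 be the row sums and z = Σ r_i the total number of 1s. Each pair of columns can share at most one row with both entries 1 (else a 2×2 all-ones block appears), so Σ_i C(r_i, 2) ≤ C(200, 2) = 19900. By convexity Σ_i C(r_i, 2) ≥ 80·C(z/80, 2) = z(z − 80)/(2·80), giving z² − 80z − 80·200·199 ≤ 0 and hence z ≤ (1/2)[80 + √(6400 + 4·3184000)] = (1/2)[80 + √12742400] ≈ (1/2)(80 + 3569.6498) = 1824.8249.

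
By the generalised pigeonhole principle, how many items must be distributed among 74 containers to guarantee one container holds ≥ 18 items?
n = (18 − 1)·74 + 1 = 1259

By the generalised pigeonhole principle, to guarantee some box contains ≥ r objects we need more than (r − 1) · k objects total. Threshold: n = (r − 1) · k + 1. With r = 18 and k = 74: n = 17 · 74 + 1 = 1258 + 1 = 1259. For n = 1258 = 17 · 74, we can put exactly 17 objects in every box, avoiding 18 in any single one — so 1259 is tight.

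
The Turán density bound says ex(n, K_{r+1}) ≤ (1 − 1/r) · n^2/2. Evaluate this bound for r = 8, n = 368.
Turán density bound = (7/8) · 368^2/2 = 59248

Turán's theorem: ex(n, K_{r+1}) is achieved by the complete r-partite Turán graph T(n, r) with parts as balanced as possible, and is at most (1 − 1/r) · n^2/2. For r = 8, n = 368: the density bound is (7/8) · 135424/2 = 59248. Since 8 ∣ 368, the Turán graph T(368, 8) has parts of equal size 46, and its edge count e(T(368, 8)) = 59248 attains the density bound exactly.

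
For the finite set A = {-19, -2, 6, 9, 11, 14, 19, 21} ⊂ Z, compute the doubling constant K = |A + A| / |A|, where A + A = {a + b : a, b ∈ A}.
K = |A + A| / |A| = 30/8 = 15/4

Enumerate A + A = {a + b : a, b ∈ A}. With |A| = 8, there are |A|^2 = 64 ordered sum pairs; collecting distinct values, A + A = {-38, -21, -13, -10, -8, -5, -4, 0, 2, 4, 7, 9, 12, 15, 17, 18, 19, 20, 22, 23, 25, 27, 28, 30, 32, 33, 35, 38, 40, 42}, so |A + A| = 30. Thus K = 30/8 = 15/4. For comparison, the minimum possible |A + A| over all 8-element sets is 2·8 − 1 = 15 (so min K = 15/8), attained only by arithmetic progressions.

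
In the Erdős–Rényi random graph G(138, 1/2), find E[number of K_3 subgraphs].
E[# K_3] = C(138, 3) · (1/2)^C(3, 2) = 428536 / 2^3 = 53567

For each 3-subset S of vertices (there are C(138, 3) = 428536 such S), let X_S = 1 if S induces a K_3 (all C(3, 2) = 3 edges present). Then P(X_S = 1) = (1/2)^3 = 1/8. By linearity of expectation, E[# K_3] = C(138, 3) · (1/2)^3 = 428536 / 8 = 53567.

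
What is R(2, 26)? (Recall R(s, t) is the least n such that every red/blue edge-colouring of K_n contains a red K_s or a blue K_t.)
R(2, 26) = 26

R(2, k) = k for all k ≥ 2: in a 2-colouring of K_k, either some edge is red (a red K_2) or all edges are blue (a blue K_k). And K_{25} coloured all-blue has no blue K_26, so R(2, 26) > 25. Hence R(2, 26) = 26.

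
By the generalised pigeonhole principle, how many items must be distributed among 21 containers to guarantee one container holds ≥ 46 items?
n = (46 − 1)·21 + 1 = 946

By the generalised pigeonhole principle, to guarantee some box contains ≥ r objects we need more than (r − 1) · k objects total. Threshold: n = (r − 1) · k + 1. With r = 46 and k = 21: n = 45 · 21 + 1 = 945 + 1 = 946. For n = 945 = 45 · 21, we can put exactly 45 objects in every box, avoiding 46 in any single one — so 946 is tight.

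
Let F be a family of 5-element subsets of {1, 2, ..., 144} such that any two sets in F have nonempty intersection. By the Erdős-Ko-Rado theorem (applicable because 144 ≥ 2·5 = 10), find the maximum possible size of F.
max |F| = C(143, 4) = 16701685

The Erdős-Ko-Rado theorem states: for n ≥ 2k, an intersecting family of k-subsets of an n-element set has size at most C(n − 1, k − 1), with equality for 'star' families {A ⊆ [n] : |A| = k, i ∈ A} (fix an element i). For n = 144, k = 5: C(143, 4) = 16701685.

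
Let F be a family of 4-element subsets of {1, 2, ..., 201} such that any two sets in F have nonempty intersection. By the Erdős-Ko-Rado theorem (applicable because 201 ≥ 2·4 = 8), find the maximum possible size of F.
max |F| = C(200, 3) = 1313400

The Erdős-Ko-Rado theorem states: for n ≥ 2k, an intersecting family of k-subsets of an n-element set has size at most C(n − 1, k − 1), with equality for 'star' families {A ⊆ [n] : |A| = k, i ∈ A} (fix an element i). For n = 201, k = 4: C(200, 3) = 1313400.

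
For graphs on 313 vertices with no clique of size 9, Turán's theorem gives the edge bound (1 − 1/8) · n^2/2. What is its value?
Turán density bound = (7/8) · 313^2/2 = 685783/16 ≈ 42861.4375

Turán's theorem: ex(n, K_{r+1}) is achieved by the complete r-partite Turán graph T(n, r) with parts as balanced as possible, and is at most (1 − 1/r) · n^2/2. For r = 8, n = 313: the density bound is (7/8) · 97969/2 = 685783/16 ≈ 42861.4375. The integer-valued extremum is e(T(313, 8)) = 42861, which is strictly less than the density bound 685783/16 since 8 ∤ 313 (the parts of T(313, 8) cannot all be equal).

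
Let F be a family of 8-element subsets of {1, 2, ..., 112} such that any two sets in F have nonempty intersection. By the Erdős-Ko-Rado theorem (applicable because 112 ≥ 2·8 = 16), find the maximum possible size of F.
max |F| = C(111, 7) = 33963647355

The Erdős-Ko-Rado theorem states: for n ≥ 2k, an intersecting family of k-subsets of an n-element set has size at most C(n − 1, k − 1), with equality for 'star' families {A ⊆ [n] : |A| = k, i ∈ A} (fix an element i). For n = 112, k = 8: C(111, 7) = 33963647355.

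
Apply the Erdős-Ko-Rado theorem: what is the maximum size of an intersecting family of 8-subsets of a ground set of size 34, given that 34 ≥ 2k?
max |F| = C(33, 7) = 4272048

The Erdős-Ko-Rado theorem states: for n ≥ 2k, an intersecting family of k-subsets of an n-element set has size at most C(n − 1, k − 1), with equality for 'star' families {A ⊆ [n] : |A| = k, i ∈ A} (fix an element i). For n = 34, k = 8: C(33, 7) = 4272048.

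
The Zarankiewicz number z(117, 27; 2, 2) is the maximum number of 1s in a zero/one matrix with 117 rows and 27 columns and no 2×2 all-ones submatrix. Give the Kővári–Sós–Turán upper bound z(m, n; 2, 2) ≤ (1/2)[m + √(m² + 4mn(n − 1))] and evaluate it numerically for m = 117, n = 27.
z(117, 27; 2, 2) ≤ (1/2)[117 + √(117² + 4·117·27·26)] = (1/2)[117 + √342225] = 351

Kővári–Sós–Turán: let r_1, ..., r_117 be the row sums and z = Σ r_i the total number of 1s. Each pair of columns can share at most one row with both entries 1 (else a 2×2 all-ones block appears), so Σ_i C(r_i, 2) ≤ C(27, 2) = 351. By convexity Σ_i C(r_i, 2) ≥ 117·C(z/117, 2) = z(z − 117)/(2·117), giving z² − 117z − 117·27·26 ≤ 0 and hence z ≤ (1/2)[117 + √(13689 + 4·82134)] = (1/2)[117 + √342225] ≈ (1/2)(117 + 585) = 351.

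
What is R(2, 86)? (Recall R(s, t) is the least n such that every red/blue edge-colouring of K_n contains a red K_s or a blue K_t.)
R(2, 86) = 86

R(2, k) = k for all k ≥ 2: in a 2-colouring of K_k, either some edge is red (a red K_2) or all edges are blue (a blue K_k). And K_{85} coloured all-blue has no blue K_86, so R(2, 86) > 85. Hence R(2, 86) = 86.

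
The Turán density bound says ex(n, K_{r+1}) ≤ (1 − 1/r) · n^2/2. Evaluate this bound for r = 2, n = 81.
Turán density bound = (1/2) · 81^2/2 = 6561/4 ≈ 1640.25

Turán's theorem: ex(n, K_{r+1}) is achieved by the complete r-partite Turán graph T(n, r) with parts as balanced as possible, and is at most (1 − 1/r) · n^2/2. For r = 2, n = 81: the density bound is (1/2) · 6561/2 = 6561/4 ≈ 1640.25. The integer-valued extremum is e(T(81, 2)) = 1640, which is strictly less than the density bound 6561/4 since 2 ∤ 81 (the parts of T(81, 2) cannot all be equal).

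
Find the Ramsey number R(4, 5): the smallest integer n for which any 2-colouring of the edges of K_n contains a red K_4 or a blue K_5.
R(4, 5) = 25

Lower bound: an explicit 2-colouring of K_{24} (typically a Paley-type or other structured construction) avoids a red K_4 and a blue K_5, showing R(4, 5) > 24.
Upper bound: the simple Erdős–Szekeres recurrence only gives R(4, 5) ≤ 32; the tight bound R(4, 5) ≤ 25 requires a sharper case analysis (or computer search) of 2-colourings of K_{25}.
Hence R(4, 5) = 25.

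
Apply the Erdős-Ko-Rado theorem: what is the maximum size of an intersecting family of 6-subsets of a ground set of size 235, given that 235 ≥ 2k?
max |F| = C(234, 5) = 5600390796

Erdős-Ko-Rado (1961): when n ≥ 2k, max |F| = C(n−1, k−1). The bound is attained by the star {A : i ∈ A} for any fixed i ∈ [n]. Here C(235−1, 6−1) = C(234, 5) = 5600390796.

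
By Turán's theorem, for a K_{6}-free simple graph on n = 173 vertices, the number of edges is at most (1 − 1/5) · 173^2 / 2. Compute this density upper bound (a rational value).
Turán density bound = (4/5) · 173^2/2 = 59858/5 ≈ 11971.6

Turán's theorem: ex(n, K_{r+1}) is achieved by the complete r-partite Turán graph T(n, r) with parts as balanced as possible, and is at most (1 − 1/r) · n^2/2. For r = 5, n = 173: the density bound is (4/5) · 29929/2 = 59858/5 ≈ 11971.6. The integer-valued extremum is e(T(173, 5)) = 11971, which is strictly less than the density bound 59858/5 since 5 ∤ 173 (the parts of T(173, 5) cannot all be equal).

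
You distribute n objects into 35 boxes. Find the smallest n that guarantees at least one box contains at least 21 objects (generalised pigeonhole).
n = (21 − 1)·35 + 1 = 701

By the generalised pigeonhole principle, to guarantee some box contains ≥ r objects we need more than (r − 1) · k objects total. Threshold: n = (r − 1) · k + 1. With r = 21 and k = 35: n = 20 · 35 + 1 = 700 + 1 = 701. For n = 700 = 20 · 35, we can put exactly 20 objects in every box, avoiding 21 in any single one — so 701 is tight.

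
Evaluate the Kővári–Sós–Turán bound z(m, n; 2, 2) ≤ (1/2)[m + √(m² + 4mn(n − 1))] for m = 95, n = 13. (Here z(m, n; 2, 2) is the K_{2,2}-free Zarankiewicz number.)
z(95, 13; 2, 2) ≤ (1/2)[95 + √(95² + 4·95·13·12)] = (1/2)[95 + √68305] = 178.1761

Kővári–Sós–Turán: let r_1, ..., r_95 be the row sums and z = Σ r_i the total number of 1s. Each pair of columns can share at most one row with both entries 1 (else a 2×2 all-ones block appears), so Σ_i C(r_i, 2) ≤ C(13, 2) = 78. By convexity Σ_i C(r_i, 2) ≥ 95·C(z/95, 2) = z(z − 95)/(2·95), giving z² − 95z − 95·13·12 ≤ 0 and hence z ≤ (1/2)[95 + √(9025 + 4·14820)] = (1/2)[95 + √68305] ≈ (1/2)(95 + 261.3523) = 178.1761.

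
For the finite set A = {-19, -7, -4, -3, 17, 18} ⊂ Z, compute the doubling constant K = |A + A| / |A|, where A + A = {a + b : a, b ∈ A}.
K = |A + A| / |A| = 20/6 = 10/3

Enumerate A + A = {a + b : a, b ∈ A}. With |A| = 6, there are |A|^2 = 36 ordered sum pairs; collecting distinct values, A + A = {-38, -26, -23, -22, -14, -11, -10, -8, -7, -6, -2, -1, 10, 11, 13, 14, 15, 34, 35, 36}, so |A + A| = 20. Thus K = 20/6 = 10/3. For comparison, the minimum possible |A + A| over all 6-element sets is 2·6 − 1 = 11 (so min K = 11/6), attained only by arithmetic progressions.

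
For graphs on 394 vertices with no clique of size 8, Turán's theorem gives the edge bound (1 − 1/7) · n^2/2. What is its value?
Turán density bound = (6/7) · 394^2/2 = 465708/7 ≈ 66529.7143

Turán's theorem: ex(n, K_{r+1}) is achieved by the complete r-partite Turán graph T(n, r) with parts as balanced as possible, and is at most (1 − 1/r) · n^2/2. For r = 7, n = 394: the density bound is (6/7) · 155236/2 = 465708/7 ≈ 66529.7143. The integer-valued extremum is e(T(394, 7)) = 66529, which is strictly less than the density bound 465708/7 since 7 ∤ 394 (the parts of T(394, 7) cannot all be equal).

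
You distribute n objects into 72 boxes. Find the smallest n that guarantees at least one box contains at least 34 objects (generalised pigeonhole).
n = (34 − 1)·72 + 1 = 2377

By the generalised pigeonhole principle, to guarantee some box contains ≥ r objects we need more than (r − 1) · k objects total. Threshold: n = (r − 1) · k + 1. With r = 34 and k = 72: n = 33 · 72 + 1 = 2376 + 1 = 2377. For n = 2376 = 33 · 72, we can put exactly 33 objects in every box, avoiding 34 in any single one — so 2377 is tight.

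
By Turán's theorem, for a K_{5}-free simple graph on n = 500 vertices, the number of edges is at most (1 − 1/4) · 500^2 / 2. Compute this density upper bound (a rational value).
Turán density bound = (3/4) · 500^2/2 = 93750

Turán's theorem: ex(n, K_{r+1}) is achieved by the complete r-partite Turán graph T(n, r) with parts as balanced as possible, and is at most (1 − 1/r) · n^2/2. For r = 4, n = 500: the density bound is (3/4) · 250000/2 = 93750. Since 4 ∣ 500, the Turán graph T(500, 4) has parts of equal size 125, and its edge count e(T(500, 4)) = 93750 attains the density bound exactly.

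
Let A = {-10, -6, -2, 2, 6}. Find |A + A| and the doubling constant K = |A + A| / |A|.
K = |A + A| / |A| = 9/5

Enumerate A + A = {a + b : a, b ∈ A}. With |A| = 5, there are |A|^2 = 25 ordered sum pairs; collecting distinct values, A + A = {-20, -16, -12, -8, -4, 0, 4, 8, 12}, so |A + A| = 9. Thus K = 9/5. Here |A + A| = 2|A| − 1 = 9, the minimum possible — so K = 9/5 is minimal, which holds iff A is an arithmetic progression.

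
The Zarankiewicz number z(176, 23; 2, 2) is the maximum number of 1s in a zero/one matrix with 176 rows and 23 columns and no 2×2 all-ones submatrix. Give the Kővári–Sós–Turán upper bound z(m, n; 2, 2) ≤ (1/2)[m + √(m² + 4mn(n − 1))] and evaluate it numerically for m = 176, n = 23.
z(176, 23; 2, 2) ≤ (1/2)[176 + √(176² + 4·176·23·22)] = (1/2)[176 + √387200] = 399.127

Kővári–Sós–Turán: let r_1, ..., r_176 be the row sums and z = Σ r_i the total number of 1s. Each pair of columns can share at most one row with both entries 1 (else a 2×2 all-ones block appears), so Σ_i C(r_i, 2) ≤ C(23, 2) = 253. By convexity Σ_i C(r_i, 2) ≥ 176·C(z/176, 2) = z(z − 176)/(2·176), giving z² − 176z − 176·23·22 ≤ 0 and hence z ≤ (1/2)[176 + √(30976 + 4·89056)] = (1/2)[176 + √387200] ≈ (1/2)(176 + 622.254) = 399.127.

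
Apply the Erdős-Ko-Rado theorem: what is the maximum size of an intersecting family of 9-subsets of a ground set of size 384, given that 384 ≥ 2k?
max |F| = C(383, 8) = 10668672672729201

Erdős-Ko-Rado (1961): when n ≥ 2k, max |F| = C(n−1, k−1). The bound is attained by the star {A : i ∈ A} for any fixed i ∈ [n]. Here C(384−1, 9−1) = C(383, 8) = 10668672672729201.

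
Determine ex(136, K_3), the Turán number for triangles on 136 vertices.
ex(136, K_3) = ⌊136^2/4⌋ = 4624

Mantel (1907): a triangle-free graph on n vertices has at most ⌊n^2/4⌋ edges, with equality for the complete bipartite graph K_{⌊n/2⌋, ⌈n/2⌉}. For n = 136: ⌊136^2/4⌋ = ⌊18496/4⌋ = 4624. The extremal graph is K_{68, 68}, which has 68·68 = 4624 edges.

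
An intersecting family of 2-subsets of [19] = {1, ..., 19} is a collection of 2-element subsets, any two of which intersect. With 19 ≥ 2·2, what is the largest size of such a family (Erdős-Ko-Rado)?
max |F| = C(18, 1) = 18

The Erdős-Ko-Rado theorem states: for n ≥ 2k, an intersecting family of k-subsets of an n-element set has size at most C(n − 1, k − 1), with equality for 'star' families {A ⊆ [n] : |A| = k, i ∈ A} (fix an element i). For n = 19, k = 2: C(18, 1) = 18.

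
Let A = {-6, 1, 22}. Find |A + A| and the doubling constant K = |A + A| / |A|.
K = |A + A| / |A| = 6/3 = 2

Enumerate A + A = {a + b : a, b ∈ A}. With |A| = 3, there are |A|^2 = 9 ordered sum pairs; collecting distinct values, A + A = {-12, -5, 2, 16, 23, 44}, so |A + A| = 6. Thus K = 6/3 = 2. For comparison, the minimum possible |A + A| over all 3-element sets is 2·3 − 1 = 5 (so min K = 5/3), attained only by arithmetic progressions.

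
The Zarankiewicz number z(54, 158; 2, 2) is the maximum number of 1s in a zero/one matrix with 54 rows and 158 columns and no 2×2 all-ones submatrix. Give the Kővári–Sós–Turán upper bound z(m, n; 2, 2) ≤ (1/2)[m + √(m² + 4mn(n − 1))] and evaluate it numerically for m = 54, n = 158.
z(54, 158; 2, 2) ≤ (1/2)[54 + √(54² + 4·54·158·157)] = (1/2)[54 + √5361012] = 1184.693

Kővári–Sós–Turán: let r_1, ..., r_54 be the row sums and z = Σ r_i the total number of 1s. Each pair of columns can share at most one row with both entries 1 (else a 2×2 all-ones block appears), so Σ_i C(r_i, 2) ≤ C(158, 2) = 12403. By convexity Σ_i C(r_i, 2) ≥ 54·C(z/54, 2) = z(z − 54)/(2·54), giving z² − 54z − 54·158·157 ≤ 0 and hence z ≤ (1/2)[54 + √(2916 + 4·1339524)] = (1/2)[54 + √5361012] ≈ (1/2)(54 + 2315.3859) = 1184.693.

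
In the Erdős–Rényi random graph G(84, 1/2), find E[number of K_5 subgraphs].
E[# K_5] = C(84, 5) · (1/2)^C(5, 2) = 30872016 / 2^10 = 1929501/64 = 30148.453125

For each 5-subset S of vertices (there are C(84, 5) = 30872016 such S), let X_S = 1 if S induces a K_5 (all C(5, 2) = 10 edges present). Then P(X_S = 1) = (1/2)^10 = 1/1024. By linearity of expectation, E[# K_5] = C(84, 5) · (1/2)^10 = 30872016 / 1024 = 1929501/64 = 30148.453125.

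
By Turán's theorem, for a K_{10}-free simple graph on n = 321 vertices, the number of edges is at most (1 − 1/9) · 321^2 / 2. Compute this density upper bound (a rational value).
Turán density bound = (8/9) · 321^2/2 = 45796

Turán's theorem: ex(n, K_{r+1}) is achieved by the complete r-partite Turán graph T(n, r) with parts as balanced as possible, and is at most (1 − 1/r) · n^2/2. For r = 9, n = 321: the density bound is (8/9) · 103041/2 = 45796. The integer-valued extremum is e(T(321, 9)) = 45795, which is strictly less than the density bound 45796 since 9 ∤ 321 (the parts of T(321, 9) cannot all be equal).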